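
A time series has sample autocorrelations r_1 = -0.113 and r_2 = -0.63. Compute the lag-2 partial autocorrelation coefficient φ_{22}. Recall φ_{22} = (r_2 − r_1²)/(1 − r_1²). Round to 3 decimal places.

φ_{22} = (r_2 − r_1²) / (1 − r_1²)
r_1² = (-0.113)² = 0.012769
Numerator = -0.63 − 0.0128 = -0.6428; denominator = 1 − 0.0128 = 0.9872
φ_{22} = -0.6428 / 0.9872 = -0.651

-0.651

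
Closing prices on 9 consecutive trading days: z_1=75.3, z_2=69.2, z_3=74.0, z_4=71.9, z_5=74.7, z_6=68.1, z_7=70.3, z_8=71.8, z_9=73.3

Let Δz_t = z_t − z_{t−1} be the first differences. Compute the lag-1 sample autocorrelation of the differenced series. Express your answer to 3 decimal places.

First differences Δz: -6.1, 4.8, -2.1, 2.8, -6.6, 2.2, 1.5, 1.5
Mean of differences = -0.2500
Numerator Σ(Δz_t−Δz̄)(Δz_{t+1}−Δz̄) = -72.1025
Denominator Σ(Δz_t−Δz̄)² = 124.9000
r_1(Δz) = -72.1025 / 124.9000 = -0.577

-0.577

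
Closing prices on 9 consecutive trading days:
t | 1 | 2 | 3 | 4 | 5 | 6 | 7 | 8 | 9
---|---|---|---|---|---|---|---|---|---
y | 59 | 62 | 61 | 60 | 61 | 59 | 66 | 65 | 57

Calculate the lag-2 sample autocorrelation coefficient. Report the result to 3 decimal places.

-0.407

Mean ȳ = (59 + 62 + 61 + 60 + 61 + 59 + 66 + 65 + 57)/9 = 61.1111
Numerator Σ_{t=1}^{7}(y_t−ȳ)(y_{t+2}−ȳ) = -27.2469
Denominator Σ(y_t−ȳ)² = 66.8889
r_2 = -27.2469 / 66.8889 = -0.407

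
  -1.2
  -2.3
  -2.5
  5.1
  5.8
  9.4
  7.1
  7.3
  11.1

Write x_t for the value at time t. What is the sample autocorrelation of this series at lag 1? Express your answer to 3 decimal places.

Mean x̄ = (-1.2 − 2.3 − 2.5 + 5.1 + 5.8 + 9.4 + 7.1 + 7.3 + 11.1)/9 = 4.4222
Numerator Σ_{t=1}^{8}(x_t−x̄)(x_{t+1}−x̄) = 127.6795
Denominator Σ(x_t−x̄)² = 211.8956
r_1 = 127.6795 / 211.8956 = 0.603

0.603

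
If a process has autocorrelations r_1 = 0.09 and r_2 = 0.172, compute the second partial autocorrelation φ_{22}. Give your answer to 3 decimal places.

φ_{22} = (r_2 − r_1²) / (1 − r_1²)
r_1² = (0.09)² = 0.0081
Numerator = 0.172 − 0.0081 = 0.1639; denominator = 1 − 0.0081 = 0.9919
φ_{22} = 0.1639 / 0.9919 = 0.165

0.165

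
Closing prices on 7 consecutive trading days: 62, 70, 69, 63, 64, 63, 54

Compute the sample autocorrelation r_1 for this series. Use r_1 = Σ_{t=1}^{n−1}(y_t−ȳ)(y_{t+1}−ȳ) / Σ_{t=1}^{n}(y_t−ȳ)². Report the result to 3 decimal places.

0.161

Mean ȳ = (62 + 70 + 69 + 63 + 64 + 63 + 54)/7 = 63.5714
Deviations from mean: -1.5714, 6.4286, 5.4286, -0.5714, 0.4286, -0.5714, -9.5714
Σ(y_t−ȳ)(y_{t+1}−ȳ) = (-10.1020) + (34.8980) + (-3.1020) + (-0.2449) + (-0.2449) + (5.4694) = 26.6735
Denominator Σ(y_t−ȳ)² = 165.7143
r_1 = 26.6735 / 165.7143 = 0.161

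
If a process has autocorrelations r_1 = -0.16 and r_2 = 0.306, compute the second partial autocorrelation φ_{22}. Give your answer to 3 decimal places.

0.288

φ_{22} = (r_2 − r_1²) / (1 − r_1²)
r_1² = (-0.16)² = 0.0256
Numerator = 0.306 − 0.0256 = 0.2804; denominator = 1 − 0.0256 = 0.9744
φ_{22} = 0.2804 / 0.9744 = 0.288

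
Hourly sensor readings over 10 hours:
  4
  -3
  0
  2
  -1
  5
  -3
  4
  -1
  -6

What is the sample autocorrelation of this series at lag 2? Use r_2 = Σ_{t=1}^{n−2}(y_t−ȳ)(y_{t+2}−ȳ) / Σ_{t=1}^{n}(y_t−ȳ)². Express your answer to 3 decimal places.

0.045

Mean ȳ = (4 − 3 + 0 + 2 − 1 + 5 − 3 + 4 − 1 − 6)/10 = 0.1000
Numerator Σ_{t=1}^{8}(y_t−ȳ)(y_{t+2}−ȳ) = 5.2800
Denominator Σ(y_t−ȳ)² = 116.9000
r_2 = 5.2800 / 116.9000 = 0.045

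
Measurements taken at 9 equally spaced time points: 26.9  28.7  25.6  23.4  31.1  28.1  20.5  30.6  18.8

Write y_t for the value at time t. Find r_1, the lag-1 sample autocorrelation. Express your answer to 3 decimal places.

Mean ȳ = (26.9 + 28.7 + 25.6 + 23.4 + 31.1 + 28.1 + 20.5 + 30.6 + 18.8)/9 = 25.9667
Numerator Σ_{t=1}^{8}(y_t−ȳ)(y_{t+1}−ȳ) = -69.9311
Denominator Σ(y_t−ȳ)² = 148.6800
r_1 = -69.9311 / 148.6800 = -0.470

-0.470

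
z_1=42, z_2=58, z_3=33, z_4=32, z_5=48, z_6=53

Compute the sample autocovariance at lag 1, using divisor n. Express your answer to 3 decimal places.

Mean z̄ = (42 + 58 + 33 + 32 + 48 + 53)/6 = 44.3333
Σ_{t=1}^{5}(z_t−z̄)(z_{t+1}−z̄) = -60.4444
γ_1 = -60.4444 / 6 = -10.074

-10.074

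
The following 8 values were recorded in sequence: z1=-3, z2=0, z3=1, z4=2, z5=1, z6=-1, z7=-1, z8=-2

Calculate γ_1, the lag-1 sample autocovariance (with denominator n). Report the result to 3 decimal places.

Mean z̄ = (-3 + 0 + 1 + 2 + 1 − 1 − 1 − 2)/8 = -0.3750
Deviations: -2.6250, 0.3750, 1.3750, 2.3750, 1.3750, -0.6250, -0.6250, -1.6250
Σ_{t=1}^{7}(z_t−z̄)(z_{t+1}−z̄) = 6.6094
γ_1 = 6.6094 / 8 = 0.826

0.826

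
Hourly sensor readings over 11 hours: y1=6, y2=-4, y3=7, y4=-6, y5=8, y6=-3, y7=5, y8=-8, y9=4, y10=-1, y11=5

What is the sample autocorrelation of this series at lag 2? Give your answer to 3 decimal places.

Mean ȳ = (6 − 4 + 7 − 6 + 8 − 3 + 5 − 8 + 4 − 1 + 5)/11 = 1.1818
Numerator Σ_{t=1}^{9}(y_t−ȳ)(y_{t+2}−ȳ) = 240.9339
Denominator Σ(y_t−ȳ)² = 325.6364
r_2 = 240.9339 / 325.6364 = 0.740

0.740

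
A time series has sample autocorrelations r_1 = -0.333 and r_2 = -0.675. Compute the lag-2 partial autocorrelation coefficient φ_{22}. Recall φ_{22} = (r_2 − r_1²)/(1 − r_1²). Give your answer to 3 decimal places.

φ_{22} = (r_2 − r_1²) / (1 − r_1²)
r_1² = (-0.333)² = 0.110889
Numerator = -0.675 − 0.1109 = -0.7859; denominator = 1 − 0.1109 = 0.8891
φ_{22} = -0.7859 / 0.8891 = -0.884

-0.884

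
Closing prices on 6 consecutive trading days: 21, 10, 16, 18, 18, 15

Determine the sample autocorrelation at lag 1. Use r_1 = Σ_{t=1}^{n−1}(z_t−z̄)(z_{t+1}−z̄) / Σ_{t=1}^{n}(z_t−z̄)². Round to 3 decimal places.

Mean z̄ = (21 + 10 + 16 + 18 + 18 + 15)/6 = 16.3333
Deviations from mean: 4.6667, -6.3333, -0.3333, 1.6667, 1.6667, -1.3333
Numerator Σ_{t=1}^{5}(z_t−z̄)(z_{t+1}−z̄) = -27.4444
Denominator Σ(z_t−z̄)² = 69.3333
r_1 = -27.4444 / 69.3333 = -0.396

-0.396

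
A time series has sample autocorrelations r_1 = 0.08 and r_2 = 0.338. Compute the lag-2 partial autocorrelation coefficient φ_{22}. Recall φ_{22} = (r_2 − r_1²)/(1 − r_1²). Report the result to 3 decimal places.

φ_{22} = (r_2 − r_1²) / (1 − r_1²)
r_1² = (0.08)² = 0.0064
Numerator = 0.338 − 0.0064 = 0.3316; denominator = 1 − 0.0064 = 0.9936
φ_{22} = 0.3316 / 0.9936 = 0.334

0.334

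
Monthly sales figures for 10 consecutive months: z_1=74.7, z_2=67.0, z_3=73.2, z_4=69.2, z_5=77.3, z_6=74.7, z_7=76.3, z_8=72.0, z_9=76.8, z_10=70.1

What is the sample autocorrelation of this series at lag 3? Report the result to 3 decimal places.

Mean z̄ = (74.7 + 67.0 + 73.2 + 69.2 + 77.3 + 74.7 + 76.3 + 72.0 + 76.8 + 70.1)/10 = 73.1300
Σ(z_t−z̄)(z_{t+3}−z̄) = (-6.1701) + (-25.5621) + (0.1099) + (-12.4581) + (-4.7121) + (5.7619) + (-9.6051) = -52.6357
Denominator Σ(z_t−z̄)² = 109.3210
r_3 = -52.6357 / 109.3210 = -0.481

-0.481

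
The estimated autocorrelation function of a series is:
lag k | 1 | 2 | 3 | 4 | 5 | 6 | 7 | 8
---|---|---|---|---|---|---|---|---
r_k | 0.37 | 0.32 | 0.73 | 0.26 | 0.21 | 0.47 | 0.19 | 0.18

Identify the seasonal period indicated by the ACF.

3

The largest autocorrelation is r_3 = 0.73, with a weaker echo at lag 6 (0.47); the remaining lags stay at or below 0.37. The elevated value at lag 1 (0.37), dropping to 0.32 at lag 2, reflects decaying short-term dependence rather than seasonality.
The dominant spike at lag 3 indicates a seasonal period of 3.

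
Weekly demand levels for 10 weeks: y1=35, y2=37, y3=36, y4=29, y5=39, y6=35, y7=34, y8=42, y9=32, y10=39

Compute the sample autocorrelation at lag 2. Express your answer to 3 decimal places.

Mean ȳ = (35 + 37 + 36 + 29 + 39 + 35 + 34 + 42 + 32 + 39)/10 = 35.8000
Numerator Σ_{t=1}^{8}(y_t−ȳ)(y_{t+2}−ȳ) = 13.7200
Denominator Σ(y_t−ȳ)² = 125.6000
r_2 = 13.7200 / 125.6000 = 0.109

0.109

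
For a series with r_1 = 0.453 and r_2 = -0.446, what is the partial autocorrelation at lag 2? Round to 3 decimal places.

-0.819

φ_{22} = (r_2 − r_1²) / (1 − r_1²)
r_1² = (0.453)² = 0.205209
Numerator = -0.446 − 0.2052 = -0.6512; denominator = 1 − 0.2052 = 0.7948
φ_{22} = -0.6512 / 0.7948 = -0.819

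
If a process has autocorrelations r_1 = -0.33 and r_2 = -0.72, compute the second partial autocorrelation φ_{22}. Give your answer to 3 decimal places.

φ_{22} = (r_2 − r_1²) / (1 − r_1²)
r_1² = (-0.33)² = 0.1089
Numerator = -0.72 − 0.1089 = -0.8289; denominator = 1 − 0.1089 = 0.8911
φ_{22} = -0.8289 / 0.8911 = -0.930

-0.930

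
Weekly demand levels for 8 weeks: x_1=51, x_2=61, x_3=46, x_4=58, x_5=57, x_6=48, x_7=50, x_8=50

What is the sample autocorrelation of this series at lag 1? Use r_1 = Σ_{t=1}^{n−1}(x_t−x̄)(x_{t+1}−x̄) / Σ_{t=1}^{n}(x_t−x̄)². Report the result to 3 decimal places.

Mean x̄ = (51 + 61 + 46 + 58 + 57 + 48 + 50 + 50)/8 = 52.6250
Σ(x_t−x̄)(x_{t+1}−x̄) = (-13.6094) + (-55.4844) + (-35.6094) + (23.5156) + (-20.2344) + (12.1406) + (6.8906) = -82.3906
Denominator Σ(x_t−x̄)² = 199.8750
r_1 = -82.3906 / 199.8750 = -0.412

-0.412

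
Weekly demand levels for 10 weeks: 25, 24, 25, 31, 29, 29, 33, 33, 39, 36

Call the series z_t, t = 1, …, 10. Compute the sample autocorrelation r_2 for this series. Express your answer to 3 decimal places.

Mean z̄ = (25 + 24 + 25 + 31 + 29 + 29 + 33 + 33 + 39 + 36)/10 = 30.4000
Numerator Σ_{t=1}^{8}(z_t−z̄)(z_{t+2}−z̄) = 61.6800
Denominator Σ(z_t−z̄)² = 222.4000
r_2 = 61.6800 / 222.4000 = 0.277

0.277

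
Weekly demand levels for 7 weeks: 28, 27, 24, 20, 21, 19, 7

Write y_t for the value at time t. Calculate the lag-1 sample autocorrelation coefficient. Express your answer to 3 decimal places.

0.291

Mean ȳ = (28 + 27 + 24 + 20 + 21 + 19 + 7)/7 = 20.8571
Deviations from mean: 7.1429, 6.1429, 3.1429, -0.8571, 0.1429, -1.8571, -13.8571
Σ(y_t−ȳ)(y_{t+1}−ȳ) = (43.8776) + (19.3061) + (-2.6939) + (-0.1224) + (-0.2653) + (25.7347) = 85.8367
Denominator Σ(y_t−ȳ)² = 294.8571
r_1 = 85.8367 / 294.8571 = 0.291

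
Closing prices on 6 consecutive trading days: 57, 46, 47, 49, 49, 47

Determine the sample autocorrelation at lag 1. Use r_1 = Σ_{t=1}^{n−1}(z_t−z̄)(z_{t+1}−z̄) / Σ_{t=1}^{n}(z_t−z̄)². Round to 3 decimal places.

-0.213

Mean z̄ = (57 + 46 + 47 + 49 + 49 + 47)/6 = 49.1667
Deviations from mean: 7.8333, -3.1667, -2.1667, -0.1667, -0.1667, -2.1667
Σ(z_t−z̄)(z_{t+1}−z̄) = (-24.8056) + (6.8611) + (0.3611) + (0.0278) + (0.3611) = -17.1944
Denominator Σ(z_t−z̄)² = 80.8333
r_1 = -17.1944 / 80.8333 = -0.213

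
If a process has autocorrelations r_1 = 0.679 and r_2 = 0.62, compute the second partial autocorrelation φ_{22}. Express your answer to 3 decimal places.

φ_{22} = (r_2 − r_1²) / (1 − r_1²)
r_1² = (0.679)² = 0.461041
Numerator = 0.62 − 0.4610 = 0.1590; denominator = 1 − 0.4610 = 0.5390
φ_{22} = 0.1590 / 0.5390 = 0.295

0.295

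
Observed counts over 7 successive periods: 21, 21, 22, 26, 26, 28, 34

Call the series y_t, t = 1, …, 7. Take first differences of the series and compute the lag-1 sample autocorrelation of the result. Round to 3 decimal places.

First differences Δy: 0, 1, 4, 0, 2, 6
Mean of differences = 2.1667
Numerator Σ(Δy_t−Δȳ)(Δy_{t+1}−Δȳ) = -3.8611
Denominator Σ(Δy_t−Δȳ)² = 28.8333
r_1(Δy) = -3.8611 / 28.8333 = -0.134

-0.134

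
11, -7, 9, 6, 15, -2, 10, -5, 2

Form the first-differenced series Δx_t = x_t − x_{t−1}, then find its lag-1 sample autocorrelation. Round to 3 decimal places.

-0.735

First differences Δx: -18, 16, -3, 9, -17, 12, -15, 7
Mean of differences = -1.1250
Numerator Σ(Δx_t−Δx̄)(Δx_{t+1}−Δx̄) = -1004.0156
Denominator Σ(Δx_t−Δx̄)² = 1366.8750
r_1(Δx) = -1004.0156 / 1366.8750 = -0.735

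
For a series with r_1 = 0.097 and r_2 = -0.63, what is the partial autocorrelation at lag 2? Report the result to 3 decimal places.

φ_{22} = (r_2 − r_1²) / (1 − r_1²)
r_1² = (0.097)² = 0.009409
Numerator = -0.63 − 0.0094 = -0.6394; denominator = 1 − 0.0094 = 0.9906
φ_{22} = -0.6394 / 0.9906 = -0.645

-0.645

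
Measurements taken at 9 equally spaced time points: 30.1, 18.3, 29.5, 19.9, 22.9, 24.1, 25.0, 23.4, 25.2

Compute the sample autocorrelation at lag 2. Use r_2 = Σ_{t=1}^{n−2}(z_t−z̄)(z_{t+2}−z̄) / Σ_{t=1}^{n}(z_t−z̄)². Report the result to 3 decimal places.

0.416

Mean z̄ = (30.1 + 18.3 + 29.5 + 19.9 + 22.9 + 24.1 + 25.0 + 23.4 + 25.2)/9 = 24.2667
Σ(z_t−z̄)(z_{t+2}−z̄) = (30.5278) + (26.0544) + (-7.1522) + (0.7278) + (-1.0022) + (0.1444) + (0.6844) = 49.9844
Denominator Σ(z_t−z̄)² = 120.1400
r_2 = 49.9844 / 120.1400 = 0.416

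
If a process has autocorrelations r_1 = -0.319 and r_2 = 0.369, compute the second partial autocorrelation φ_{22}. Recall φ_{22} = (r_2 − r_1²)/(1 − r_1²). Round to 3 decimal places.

0.298

φ_{22} = (r_2 − r_1²) / (1 − r_1²)
r_1² = (-0.319)² = 0.101761
Numerator = 0.369 − 0.1018 = 0.2672; denominator = 1 − 0.1018 = 0.8982
φ_{22} = 0.2672 / 0.8982 = 0.298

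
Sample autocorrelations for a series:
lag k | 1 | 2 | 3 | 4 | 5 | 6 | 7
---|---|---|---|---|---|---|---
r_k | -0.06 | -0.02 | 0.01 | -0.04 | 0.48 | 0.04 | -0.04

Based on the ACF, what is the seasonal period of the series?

5

The largest autocorrelation is r_5 = 0.48; the remaining lags stay at or below 0.04.
The dominant spike at lag 5 indicates a seasonal period of 5.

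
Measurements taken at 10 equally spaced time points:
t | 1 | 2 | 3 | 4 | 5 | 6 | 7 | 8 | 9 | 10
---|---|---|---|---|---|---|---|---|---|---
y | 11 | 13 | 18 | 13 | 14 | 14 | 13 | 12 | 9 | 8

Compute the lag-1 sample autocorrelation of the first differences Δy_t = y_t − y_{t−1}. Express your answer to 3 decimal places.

-0.219

First differences Δy: 2, 5, -5, 1, 0, -1, -1, -3, -1
Mean of differences = -0.3333
Numerator Σ(Δy_t−Δȳ)(Δy_{t+1}−Δȳ) = -14.4444
Denominator Σ(Δy_t−Δȳ)² = 66.0000
r_1(Δy) = -14.4444 / 66.0000 = -0.219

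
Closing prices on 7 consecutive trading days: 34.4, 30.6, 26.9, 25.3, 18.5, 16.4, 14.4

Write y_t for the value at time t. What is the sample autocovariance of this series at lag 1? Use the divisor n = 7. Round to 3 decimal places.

28.374

Mean ȳ = (34.4 + 30.6 + 26.9 + 25.3 + 18.5 + 16.4 + 14.4)/7 = 23.7857
Deviations: 10.6143, 6.8143, 3.1143, 1.5143, -5.2857, -7.3857, -9.3857
Σ_{t=1}^{6}(y_t−ȳ)(y_{t+1}−ȳ) = 198.6212
γ_1 = 198.6212 / 7 = 28.374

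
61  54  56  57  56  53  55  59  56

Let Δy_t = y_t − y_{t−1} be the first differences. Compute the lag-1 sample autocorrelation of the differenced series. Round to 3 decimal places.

First differences Δy: -7, 2, 1, -1, -3, 2, 4, -3
Mean of differences = -0.6250
Numerator Σ(Δy_t−Δȳ)(Δy_{t+1}−Δȳ) = -17.2656
Denominator Σ(Δy_t−Δȳ)² = 89.8750
r_1(Δy) = -17.2656 / 89.8750 = -0.192

-0.192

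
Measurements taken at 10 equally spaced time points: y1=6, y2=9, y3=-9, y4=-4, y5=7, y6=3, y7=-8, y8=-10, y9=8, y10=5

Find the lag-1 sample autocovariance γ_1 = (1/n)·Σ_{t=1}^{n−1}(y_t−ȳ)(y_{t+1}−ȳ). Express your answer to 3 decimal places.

2.031

Mean ȳ = (6 + 9 − 9 − 4 + 7 + 3 − 8 − 10 + 8 + 5)/10 = 0.7000
Σ_{t=1}^{9}(y_t−ȳ)(y_{t+1}−ȳ) = 20.3100
γ_1 = 20.3100 / 10 = 2.031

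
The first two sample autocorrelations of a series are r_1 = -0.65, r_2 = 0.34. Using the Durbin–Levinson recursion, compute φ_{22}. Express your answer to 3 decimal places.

-0.143

φ_{22} = (r_2 − r_1²) / (1 − r_1²)
r_1² = (-0.65)² = 0.4225
Numerator = 0.34 − 0.4225 = -0.0825; denominator = 1 − 0.4225 = 0.5775
φ_{22} = -0.0825 / 0.5775 = -0.143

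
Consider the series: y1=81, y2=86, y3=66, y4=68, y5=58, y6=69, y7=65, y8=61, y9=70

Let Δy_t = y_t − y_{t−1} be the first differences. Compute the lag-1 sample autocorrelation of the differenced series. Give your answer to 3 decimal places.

First differences Δy: 5, -20, 2, -10, 11, -4, -4, 9
Mean of differences = -1.3750
Numerator Σ(Δy_t−Δȳ)(Δy_{t+1}−Δȳ) = -370.2656
Denominator Σ(Δy_t−Δȳ)² = 747.8750
r_1(Δy) = -370.2656 / 747.8750 = -0.495

-0.495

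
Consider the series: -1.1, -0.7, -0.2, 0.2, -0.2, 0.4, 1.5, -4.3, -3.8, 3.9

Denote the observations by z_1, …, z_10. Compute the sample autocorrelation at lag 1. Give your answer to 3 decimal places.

-0.135

Mean z̄ = (-1.1 − 0.7 − 0.2 + 0.2 − 0.2 + 0.4 + 1.5 − 4.3 − 3.8 + 3.9)/10 = -0.4300
Numerator Σ_{t=1}^{9}(z_t−z̄)(z_{t+1}−z̄) = -6.8179
Denominator Σ(z_t−z̄)² = 50.5210
r_1 = -6.8179 / 50.5210 = -0.135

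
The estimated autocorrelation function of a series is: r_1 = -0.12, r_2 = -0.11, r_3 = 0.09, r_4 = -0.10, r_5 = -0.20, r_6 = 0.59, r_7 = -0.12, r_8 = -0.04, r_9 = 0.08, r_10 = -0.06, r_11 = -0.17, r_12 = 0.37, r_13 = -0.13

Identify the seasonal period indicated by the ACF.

6

The largest autocorrelation is r_6 = 0.59, with a weaker echo at lag 12 (0.37); the remaining lags stay at or below 0.09.
The dominant spike at lag 6 indicates a seasonal period of 6.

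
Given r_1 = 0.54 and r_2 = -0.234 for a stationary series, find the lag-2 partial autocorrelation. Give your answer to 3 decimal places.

φ_{22} = (r_2 − r_1²) / (1 − r_1²)
r_1² = (0.54)² = 0.2916
Numerator = -0.234 − 0.2916 = -0.5256; denominator = 1 − 0.2916 = 0.7084
φ_{22} = -0.5256 / 0.7084 = -0.742

-0.742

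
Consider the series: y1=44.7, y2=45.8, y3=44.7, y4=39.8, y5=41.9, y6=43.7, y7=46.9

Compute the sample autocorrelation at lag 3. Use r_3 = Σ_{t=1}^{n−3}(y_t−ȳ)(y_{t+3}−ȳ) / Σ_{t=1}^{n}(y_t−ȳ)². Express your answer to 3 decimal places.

-0.559

Mean ȳ = (44.7 + 45.8 + 44.7 + 39.8 + 41.9 + 43.7 + 46.9)/7 = 43.9286
Deviations from mean: 0.7714, 1.8714, 0.7714, -4.1286, -2.0286, -0.2286, 2.9714
Numerator Σ_{t=1}^{4}(y_t−ȳ)(y_{t+3}−ȳ) = -19.4253
Denominator Σ(y_t−ȳ)² = 34.7343
r_3 = -19.4253 / 34.7343 = -0.559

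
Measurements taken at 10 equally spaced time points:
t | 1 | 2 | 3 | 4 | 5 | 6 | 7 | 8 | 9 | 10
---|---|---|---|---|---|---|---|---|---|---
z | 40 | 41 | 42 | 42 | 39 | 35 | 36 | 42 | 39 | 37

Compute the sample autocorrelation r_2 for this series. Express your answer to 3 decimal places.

Mean z̄ = (40 + 41 + 42 + 42 + 39 + 35 + 36 + 42 + 39 + 37)/10 = 39.3000
Numerator Σ_{t=1}^{8}(z_t−z̄)(z_{t+2}−z̄) = -21.7800
Denominator Σ(z_t−z̄)² = 60.1000
r_2 = -21.7800 / 60.1000 = -0.362

-0.362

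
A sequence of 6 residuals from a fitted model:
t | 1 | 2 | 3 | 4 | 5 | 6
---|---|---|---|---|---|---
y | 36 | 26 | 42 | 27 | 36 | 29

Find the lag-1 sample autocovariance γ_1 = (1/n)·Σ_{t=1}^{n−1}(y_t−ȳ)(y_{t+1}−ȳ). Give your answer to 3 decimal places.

-28.074

Mean ȳ = (36 + 26 + 42 + 27 + 36 + 29)/6 = 32.6667
Σ_{t=1}^{5}(y_t−ȳ)(y_{t+1}−ȳ) = -168.4444
γ_1 = -168.4444 / 6 = -28.074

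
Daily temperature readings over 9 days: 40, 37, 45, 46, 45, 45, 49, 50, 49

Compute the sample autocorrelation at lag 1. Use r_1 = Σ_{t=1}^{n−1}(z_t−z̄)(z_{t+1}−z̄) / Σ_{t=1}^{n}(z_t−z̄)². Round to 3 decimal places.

0.543

Mean z̄ = (40 + 37 + 45 + 46 + 45 + 45 + 49 + 50 + 49)/9 = 45.1111
Numerator Σ_{t=1}^{8}(z_t−z̄)(z_{t+1}−z̄) = 79.7654
Denominator Σ(z_t−z̄)² = 146.8889
r_1 = 79.7654 / 146.8889 = 0.543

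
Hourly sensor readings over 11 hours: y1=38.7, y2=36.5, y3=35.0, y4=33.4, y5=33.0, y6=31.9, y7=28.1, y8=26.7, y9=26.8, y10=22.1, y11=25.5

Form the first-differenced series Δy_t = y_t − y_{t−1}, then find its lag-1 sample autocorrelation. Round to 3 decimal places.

First differences Δy: -2.2, -1.5, -1.6, -0.4, -1.1, -3.8, -1.4, 0.1, -4.7, 3.4
Mean of differences = -1.3200
Numerator Σ(Δy_t−Δȳ)(Δy_{t+1}−Δȳ) = -21.0604
Denominator Σ(Δy_t−Δȳ)² = 43.6560
r_1(Δy) = -21.0604 / 43.6560 = -0.482

-0.482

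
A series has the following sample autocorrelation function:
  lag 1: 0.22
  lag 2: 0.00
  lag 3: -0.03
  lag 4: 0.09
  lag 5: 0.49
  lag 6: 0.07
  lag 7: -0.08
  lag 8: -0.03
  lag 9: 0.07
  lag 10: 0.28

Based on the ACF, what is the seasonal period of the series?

5

The largest autocorrelation is r_5 = 0.49, with a weaker echo at lag 10 (0.28); the remaining lags stay at or below 0.22. The elevated value at lag 1 (0.22), dropping to 0.00 at lag 2, reflects decaying short-term dependence rather than seasonality.
The dominant spike at lag 5 indicates a seasonal period of 5.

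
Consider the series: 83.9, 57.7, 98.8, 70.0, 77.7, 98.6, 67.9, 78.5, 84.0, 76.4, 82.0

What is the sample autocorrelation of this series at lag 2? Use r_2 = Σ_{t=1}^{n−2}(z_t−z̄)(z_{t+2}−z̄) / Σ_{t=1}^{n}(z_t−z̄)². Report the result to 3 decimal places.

Mean z̄ = (83.9 + 57.7 + 98.8 + 70.0 + 77.7 + 98.6 + 67.9 + 78.5 + 84.0 + 76.4 + 82.0)/11 = 79.5909
Numerator Σ_{t=1}^{9}(z_t−z̄)(z_{t+2}−z̄) = 38.0162
Denominator Σ(z_t−z̄)² = 1496.9691
r_2 = 38.0162 / 1496.9691 = 0.025

0.025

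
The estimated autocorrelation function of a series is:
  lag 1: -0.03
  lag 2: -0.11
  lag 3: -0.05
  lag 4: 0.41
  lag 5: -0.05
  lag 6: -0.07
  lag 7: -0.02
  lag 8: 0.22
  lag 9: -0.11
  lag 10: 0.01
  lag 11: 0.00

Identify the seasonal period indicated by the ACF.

4

The largest autocorrelation is r_4 = 0.41, with a weaker echo at lag 8 (0.22); the remaining lags stay at or below 0.01.
The dominant spike at lag 4 indicates a seasonal period of 4.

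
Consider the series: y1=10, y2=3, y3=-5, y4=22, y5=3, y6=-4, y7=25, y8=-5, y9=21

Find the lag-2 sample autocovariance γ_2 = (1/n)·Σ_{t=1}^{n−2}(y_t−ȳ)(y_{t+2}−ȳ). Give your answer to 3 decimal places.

10.347

Mean ȳ = (10 + 3 − 5 + 22 + 3 − 4 + 25 − 5 + 21)/9 = 7.7778
Σ_{t=1}^{7}(y_t−ȳ)(y_{t+2}−ȳ) = 93.1235
γ_2 = 93.1235 / 9 = 10.347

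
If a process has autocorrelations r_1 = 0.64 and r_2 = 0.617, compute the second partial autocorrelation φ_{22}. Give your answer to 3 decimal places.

φ_{22} = (r_2 − r_1²) / (1 − r_1²)
r_1² = (0.64)² = 0.4096
Numerator = 0.617 − 0.4096 = 0.2074; denominator = 1 − 0.4096 = 0.5904
φ_{22} = 0.2074 / 0.5904 = 0.351

0.351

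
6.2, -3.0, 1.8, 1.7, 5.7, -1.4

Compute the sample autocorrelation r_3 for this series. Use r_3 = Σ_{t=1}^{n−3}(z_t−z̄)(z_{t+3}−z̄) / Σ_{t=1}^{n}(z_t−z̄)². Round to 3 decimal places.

-0.282

Mean z̄ = (6.2 − 3.0 + 1.8 + 1.7 + 5.7 − 1.4)/6 = 1.8333
Numerator Σ_{t=1}^{3}(z_t−z̄)(z_{t+3}−z̄) = -19.1633
Denominator Σ(z_t−z̄)² = 67.8533
r_3 = -19.1633 / 67.8533 = -0.282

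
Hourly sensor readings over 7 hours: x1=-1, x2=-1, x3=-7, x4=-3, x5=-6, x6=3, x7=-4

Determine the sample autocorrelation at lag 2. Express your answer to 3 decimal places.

0.127

Mean x̄ = (-1 − 1 − 7 − 3 − 6 + 3 − 4)/7 = -2.7143
Deviations from mean: 1.7143, 1.7143, -4.2857, -0.2857, -3.2857, 5.7143, -1.2857
Σ(x_t−x̄)(x_{t+2}−x̄) = (-7.3469) + (-0.4898) + (14.0816) + (-1.6327) + (4.2245) = 8.8367
Denominator Σ(x_t−x̄)² = 69.4286
r_2 = 8.8367 / 69.4286 = 0.127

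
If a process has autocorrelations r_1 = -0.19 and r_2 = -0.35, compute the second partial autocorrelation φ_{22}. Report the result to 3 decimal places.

φ_{22} = (r_2 − r_1²) / (1 − r_1²)
r_1² = (-0.19)² = 0.0361
Numerator = -0.35 − 0.0361 = -0.3861; denominator = 1 − 0.0361 = 0.9639
φ_{22} = -0.3861 / 0.9639 = -0.401

-0.401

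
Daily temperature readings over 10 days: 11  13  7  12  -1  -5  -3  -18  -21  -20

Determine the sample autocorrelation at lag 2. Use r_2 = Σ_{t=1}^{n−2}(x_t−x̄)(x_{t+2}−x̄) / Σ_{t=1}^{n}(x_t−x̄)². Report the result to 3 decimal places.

0.401

Mean x̄ = (11 + 13 + 7 + 12 − 1 − 5 − 3 − 18 − 21 − 20)/10 = -2.5000
Numerator Σ_{t=1}^{8}(x_t−x̄)(x_{t+2}−x̄) = 649.5000
Denominator Σ(x_t−x̄)² = 1620.5000
r_2 = 649.5000 / 1620.5000 = 0.401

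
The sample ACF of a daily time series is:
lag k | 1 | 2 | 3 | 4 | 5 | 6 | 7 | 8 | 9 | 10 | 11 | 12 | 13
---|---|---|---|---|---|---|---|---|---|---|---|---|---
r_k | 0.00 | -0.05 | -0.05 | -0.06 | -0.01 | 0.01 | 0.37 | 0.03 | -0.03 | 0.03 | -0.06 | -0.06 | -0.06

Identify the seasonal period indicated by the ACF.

7

The largest autocorrelation is r_7 = 0.37; the remaining lags stay at or below 0.03.
The dominant spike at lag 7 indicates a seasonal period of 7.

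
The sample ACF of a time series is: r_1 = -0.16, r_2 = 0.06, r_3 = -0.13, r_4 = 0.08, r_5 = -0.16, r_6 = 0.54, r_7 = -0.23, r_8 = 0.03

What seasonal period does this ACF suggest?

6

The largest autocorrelation is r_6 = 0.54; the remaining lags stay at or below 0.08.
The dominant spike at lag 6 indicates a seasonal period of 6.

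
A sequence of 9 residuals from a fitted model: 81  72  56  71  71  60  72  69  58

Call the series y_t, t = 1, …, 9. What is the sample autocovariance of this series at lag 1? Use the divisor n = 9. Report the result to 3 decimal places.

Mean ȳ = (81 + 72 + 56 + 71 + 71 + 60 + 72 + 69 + 58)/9 = 67.7778
Σ_{t=1}^{8}(y_t−ȳ)(y_{t+1}−ȳ) = -86.1605
γ_1 = -86.1605 / 9 = -9.573

-9.573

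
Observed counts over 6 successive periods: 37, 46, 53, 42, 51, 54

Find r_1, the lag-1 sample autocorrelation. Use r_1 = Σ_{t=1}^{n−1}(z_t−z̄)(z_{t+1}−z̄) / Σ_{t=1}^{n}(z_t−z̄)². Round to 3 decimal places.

-0.082

Mean z̄ = (37 + 46 + 53 + 42 + 51 + 54)/6 = 47.1667
Deviations from mean: -10.1667, -1.1667, 5.8333, -5.1667, 3.8333, 6.8333
Σ(z_t−z̄)(z_{t+1}−z̄) = (11.8611) + (-6.8056) + (-30.1389) + (-19.8056) + (26.1944) = -18.6944
Denominator Σ(z_t−z̄)² = 226.8333
r_1 = -18.6944 / 226.8333 = -0.082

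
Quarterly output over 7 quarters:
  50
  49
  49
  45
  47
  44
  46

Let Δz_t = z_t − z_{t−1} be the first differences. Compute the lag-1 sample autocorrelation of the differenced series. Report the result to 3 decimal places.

First differences Δz: -1, 0, -4, 2, -3, 2
Mean of differences = -0.6667
Numerator Σ(Δz_t−Δz̄)(Δz_{t+1}−Δz̄) = -23.7778
Denominator Σ(Δz_t−Δz̄)² = 31.3333
r_1(Δz) = -23.7778 / 31.3333 = -0.759

-0.759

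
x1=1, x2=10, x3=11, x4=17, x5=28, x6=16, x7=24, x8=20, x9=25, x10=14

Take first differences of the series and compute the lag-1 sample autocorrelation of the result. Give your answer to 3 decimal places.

First differences Δx: 9, 1, 6, 11, -12, 8, -4, 5, -11
Mean of differences = 1.4444
Numerator Σ(Δx_t−Δx̄)(Δx_{t+1}−Δx̄) = -277.7531
Denominator Σ(Δx_t−Δx̄)² = 590.2222
r_1(Δx) = -277.7531 / 590.2222 = -0.471

-0.471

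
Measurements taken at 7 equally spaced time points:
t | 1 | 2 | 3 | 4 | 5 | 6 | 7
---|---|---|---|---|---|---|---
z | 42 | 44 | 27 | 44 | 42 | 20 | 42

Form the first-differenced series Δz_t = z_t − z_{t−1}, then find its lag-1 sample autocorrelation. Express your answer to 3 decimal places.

-0.513

First differences Δz: 2, -17, 17, -2, -22, 22
Mean of differences = 0.0000
Numerator Σ(Δz_t−Δz̄)(Δz_{t+1}−Δz̄) = -797.0000
Denominator Σ(Δz_t−Δz̄)² = 1554.0000
r_1(Δz) = -797.0000 / 1554.0000 = -0.513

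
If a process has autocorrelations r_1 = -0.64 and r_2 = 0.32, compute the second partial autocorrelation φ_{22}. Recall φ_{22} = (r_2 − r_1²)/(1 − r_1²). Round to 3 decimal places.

-0.152

φ_{22} = (r_2 − r_1²) / (1 − r_1²)
r_1² = (-0.64)² = 0.4096
Numerator = 0.32 − 0.4096 = -0.0896; denominator = 1 − 0.4096 = 0.5904
φ_{22} = -0.0896 / 0.5904 = -0.152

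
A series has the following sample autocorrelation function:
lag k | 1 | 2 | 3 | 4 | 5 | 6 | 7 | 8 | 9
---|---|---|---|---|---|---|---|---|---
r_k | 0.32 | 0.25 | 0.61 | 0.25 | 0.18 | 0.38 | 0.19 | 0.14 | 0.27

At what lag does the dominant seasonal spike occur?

3

The largest autocorrelation is r_3 = 0.61, with a weaker echo at lag 6 (0.38); the remaining lags stay at or below 0.32. The elevated value at lag 1 (0.32), dropping to 0.25 at lag 2, reflects decaying short-term dependence rather than seasonality.
The dominant spike at lag 3 indicates a seasonal period of 3.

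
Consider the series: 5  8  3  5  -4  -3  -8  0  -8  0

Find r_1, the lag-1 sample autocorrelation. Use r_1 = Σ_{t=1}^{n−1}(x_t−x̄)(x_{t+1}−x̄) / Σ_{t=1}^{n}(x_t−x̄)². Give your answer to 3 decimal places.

0.339

Mean x̄ = (5 + 8 + 3 + 5 − 4 − 3 − 8 + 0 − 8 + 0)/10 = -0.2000
Numerator Σ_{t=1}^{9}(x_t−x̄)(x_{t+1}−x̄) = 93.5600
Denominator Σ(x_t−x̄)² = 275.6000
r_1 = 93.5600 / 275.6000 = 0.339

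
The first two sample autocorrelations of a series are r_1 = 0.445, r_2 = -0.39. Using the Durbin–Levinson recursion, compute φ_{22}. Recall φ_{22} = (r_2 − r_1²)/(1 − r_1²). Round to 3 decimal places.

-0.733

φ_{22} = (r_2 − r_1²) / (1 − r_1²)
r_1² = (0.445)² = 0.198025
Numerator = -0.39 − 0.1980 = -0.5880; denominator = 1 − 0.1980 = 0.8020
φ_{22} = -0.5880 / 0.8020 = -0.733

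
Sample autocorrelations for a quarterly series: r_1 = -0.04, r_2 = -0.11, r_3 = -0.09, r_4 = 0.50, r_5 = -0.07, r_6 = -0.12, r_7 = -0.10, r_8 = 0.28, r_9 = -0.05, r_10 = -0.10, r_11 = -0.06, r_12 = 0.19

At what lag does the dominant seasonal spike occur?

The largest autocorrelation is r_4 = 0.50, with weaker echoes at lags 8 (0.28) and 12 (0.19); the remaining lags stay at or below -0.04.
The dominant spike at lag 4 indicates a seasonal period of 4.

4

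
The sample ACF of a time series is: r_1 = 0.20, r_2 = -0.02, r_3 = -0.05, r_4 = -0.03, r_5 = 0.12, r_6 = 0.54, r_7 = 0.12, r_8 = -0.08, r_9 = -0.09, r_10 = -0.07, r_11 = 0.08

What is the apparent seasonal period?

The largest autocorrelation is r_6 = 0.54; the remaining lags stay at or below 0.20.
The dominant spike at lag 6 indicates a seasonal period of 6.

6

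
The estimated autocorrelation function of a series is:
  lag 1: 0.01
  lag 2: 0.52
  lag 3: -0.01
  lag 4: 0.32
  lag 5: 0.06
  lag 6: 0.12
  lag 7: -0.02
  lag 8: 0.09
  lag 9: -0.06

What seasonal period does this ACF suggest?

2

The largest autocorrelation is r_2 = 0.52, with a weaker echo at lag 4 (0.32); the remaining lags stay at or below 0.12.
The dominant spike at lag 2 indicates a seasonal period of 2.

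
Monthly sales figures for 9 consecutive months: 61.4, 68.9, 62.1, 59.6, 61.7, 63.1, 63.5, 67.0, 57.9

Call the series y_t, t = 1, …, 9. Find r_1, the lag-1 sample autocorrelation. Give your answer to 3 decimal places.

Mean ȳ = (61.4 + 68.9 + 62.1 + 59.6 + 61.7 + 63.1 + 63.5 + 67.0 + 57.9)/9 = 62.8000
Numerator Σ_{t=1}^{8}(y_t−ȳ)(y_{t+1}−ȳ) = -24.8100
Denominator Σ(y_t−ȳ)² = 93.3400
r_1 = -24.8100 / 93.3400 = -0.266

-0.266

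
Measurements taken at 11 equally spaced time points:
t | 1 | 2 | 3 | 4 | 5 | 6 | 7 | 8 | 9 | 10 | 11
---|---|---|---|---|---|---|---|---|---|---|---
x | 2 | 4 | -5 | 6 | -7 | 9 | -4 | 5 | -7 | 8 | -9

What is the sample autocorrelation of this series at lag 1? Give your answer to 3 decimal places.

-0.825

Mean x̄ = (2 + 4 − 5 + 6 − 7 + 9 − 4 + 5 − 7 + 8 − 9)/11 = 0.1818
Numerator Σ_{t=1}^{10}(x_t−x̄)(x_{t+1}−x̄) = -367.6694
Denominator Σ(x_t−x̄)² = 445.6364
r_1 = -367.6694 / 445.6364 = -0.825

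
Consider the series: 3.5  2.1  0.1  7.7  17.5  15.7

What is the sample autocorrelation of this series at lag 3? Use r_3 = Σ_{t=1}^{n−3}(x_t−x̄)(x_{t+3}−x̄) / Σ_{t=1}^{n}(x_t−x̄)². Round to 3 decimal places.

-0.434

Mean x̄ = (3.5 + 2.1 + 0.1 + 7.7 + 17.5 + 15.7)/6 = 7.7667
Deviations from mean: -4.2667, -5.6667, -7.6667, -0.0667, 9.7333, 7.9333
Σ(x_t−x̄)(x_{t+3}−x̄) = (0.2844) + (-55.1556) + (-60.8222) = -115.6933
Denominator Σ(x_t−x̄)² = 266.7733
r_3 = -115.6933 / 266.7733 = -0.434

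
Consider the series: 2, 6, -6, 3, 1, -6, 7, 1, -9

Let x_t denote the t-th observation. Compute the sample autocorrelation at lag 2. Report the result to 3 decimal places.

-0.317

Mean x̄ = (2 + 6 − 6 + 3 + 1 − 6 + 7 + 1 − 9)/9 = -0.1111
Numerator Σ_{t=1}^{7}(x_t−x̄)(x_{t+2}−x̄) = -80.1358
Denominator Σ(x_t−x̄)² = 252.8889
r_2 = -80.1358 / 252.8889 = -0.317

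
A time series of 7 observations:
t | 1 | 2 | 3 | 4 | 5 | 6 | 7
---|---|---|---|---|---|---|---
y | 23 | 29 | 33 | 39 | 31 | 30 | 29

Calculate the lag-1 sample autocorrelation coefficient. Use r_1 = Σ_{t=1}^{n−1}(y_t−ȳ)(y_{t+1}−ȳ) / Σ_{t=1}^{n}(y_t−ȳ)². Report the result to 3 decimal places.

Mean ȳ = (23 + 29 + 33 + 39 + 31 + 30 + 29)/7 = 30.5714
Deviations from mean: -7.5714, -1.5714, 2.4286, 8.4286, 0.4286, -0.5714, -1.5714
Numerator Σ_{t=1}^{6}(y_t−ȳ)(y_{t+1}−ȳ) = 32.8163
Denominator Σ(y_t−ȳ)² = 139.7143
r_1 = 32.8163 / 139.7143 = 0.235

0.235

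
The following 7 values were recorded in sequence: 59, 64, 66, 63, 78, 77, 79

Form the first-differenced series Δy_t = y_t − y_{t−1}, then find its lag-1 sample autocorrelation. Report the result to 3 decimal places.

First differences Δy: 5, 2, -3, 15, -1, 2
Mean of differences = 3.3333
Numerator Σ(Δy_t−Δȳ)(Δy_{t+1}−Δȳ) = -112.4444
Denominator Σ(Δy_t−Δȳ)² = 201.3333
r_1(Δy) = -112.4444 / 201.3333 = -0.558

-0.558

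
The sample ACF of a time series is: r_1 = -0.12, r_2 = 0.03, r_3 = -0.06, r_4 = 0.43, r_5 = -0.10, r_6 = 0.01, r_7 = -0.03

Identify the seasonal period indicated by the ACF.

4

The largest autocorrelation is r_4 = 0.43; the remaining lags stay at or below 0.03.
The dominant spike at lag 4 indicates a seasonal period of 4.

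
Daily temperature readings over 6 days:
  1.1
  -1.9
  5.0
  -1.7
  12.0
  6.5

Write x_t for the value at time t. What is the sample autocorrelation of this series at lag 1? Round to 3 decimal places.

Mean x̄ = (1.1 − 1.9 + 5.0 − 1.7 + 12.0 + 6.5)/6 = 3.5000
Σ(x_t−x̄)(x_{t+1}−x̄) = (12.9600) + (-8.1000) + (-7.8000) + (-44.2000) + (25.5000) = -21.6400
Denominator Σ(x_t−x̄)² = 145.4600
r_1 = -21.6400 / 145.4600 = -0.149

-0.149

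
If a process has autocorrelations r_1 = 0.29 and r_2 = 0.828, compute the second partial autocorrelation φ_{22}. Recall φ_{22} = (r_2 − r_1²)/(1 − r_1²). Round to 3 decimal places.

0.812

φ_{22} = (r_2 − r_1²) / (1 − r_1²)
r_1² = (0.29)² = 0.0841
Numerator = 0.828 − 0.0841 = 0.7439; denominator = 1 − 0.0841 = 0.9159
φ_{22} = 0.7439 / 0.9159 = 0.812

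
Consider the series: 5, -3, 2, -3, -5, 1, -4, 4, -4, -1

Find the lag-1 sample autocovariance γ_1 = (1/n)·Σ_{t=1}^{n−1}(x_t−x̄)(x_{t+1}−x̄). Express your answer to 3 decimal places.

Mean x̄ = (5 − 3 + 2 − 3 − 5 + 1 − 4 + 4 − 4 − 1)/10 = -0.8000
Σ_{t=1}^{9}(x_t−x̄)(x_{t+1}−x̄) = -59.2400
γ_1 = -59.2400 / 10 = -5.924

-5.924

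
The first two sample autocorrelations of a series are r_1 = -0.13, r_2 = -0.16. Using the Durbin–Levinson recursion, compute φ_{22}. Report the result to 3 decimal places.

-0.180

φ_{22} = (r_2 − r_1²) / (1 − r_1²)
r_1² = (-0.13)² = 0.0169
Numerator = -0.16 − 0.0169 = -0.1769; denominator = 1 − 0.0169 = 0.9831
φ_{22} = -0.1769 / 0.9831 = -0.180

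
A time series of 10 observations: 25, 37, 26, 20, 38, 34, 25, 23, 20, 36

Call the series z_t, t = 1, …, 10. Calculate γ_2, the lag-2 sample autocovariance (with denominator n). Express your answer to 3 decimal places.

Mean z̄ = (25 + 37 + 26 + 20 + 38 + 34 + 25 + 23 + 20 + 36)/10 = 28.4000
Σ_{t=1}^{8}(z_t−z̄)(z_{t+2}−z̄) = -209.5200
γ_2 = -209.5200 / 10 = -20.952

-20.952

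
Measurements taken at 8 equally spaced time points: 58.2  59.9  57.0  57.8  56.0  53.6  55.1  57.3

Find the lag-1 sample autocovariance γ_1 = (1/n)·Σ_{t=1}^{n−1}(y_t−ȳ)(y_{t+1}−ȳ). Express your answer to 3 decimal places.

1.449

Mean ȳ = (58.2 + 59.9 + 57.0 + 57.8 + 56.0 + 53.6 + 55.1 + 57.3)/8 = 56.8625
Σ_{t=1}^{7}(y_t−ȳ)(y_{t+1}−ȳ) = 11.5936
γ_1 = 11.5936 / 8 = 1.449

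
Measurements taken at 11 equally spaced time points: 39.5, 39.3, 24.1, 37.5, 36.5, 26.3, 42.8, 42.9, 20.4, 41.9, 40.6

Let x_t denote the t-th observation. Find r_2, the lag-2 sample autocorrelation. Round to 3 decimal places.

-0.408

Mean x̄ = (39.5 + 39.3 + 24.1 + 37.5 + 36.5 + 26.3 + 42.8 + 42.9 + 20.4 + 41.9 + 40.6)/11 = 35.6182
Numerator Σ_{t=1}^{9}(x_t−x̄)(x_{t+2}−x̄) = -266.3607
Denominator Σ(x_t−x̄)² = 652.9164
r_2 = -266.3607 / 652.9164 = -0.408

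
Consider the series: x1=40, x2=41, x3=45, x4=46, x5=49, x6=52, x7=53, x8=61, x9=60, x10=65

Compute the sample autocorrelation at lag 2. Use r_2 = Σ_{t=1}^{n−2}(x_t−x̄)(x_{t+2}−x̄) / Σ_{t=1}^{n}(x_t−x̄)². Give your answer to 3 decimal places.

Mean x̄ = (40 + 41 + 45 + 46 + 49 + 52 + 53 + 61 + 60 + 65)/10 = 51.2000
Numerator Σ_{t=1}^{8}(x_t−x̄)(x_{t+2}−x̄) = 286.9200
Denominator Σ(x_t−x̄)² = 667.6000
r_2 = 286.9200 / 667.6000 = 0.430

0.430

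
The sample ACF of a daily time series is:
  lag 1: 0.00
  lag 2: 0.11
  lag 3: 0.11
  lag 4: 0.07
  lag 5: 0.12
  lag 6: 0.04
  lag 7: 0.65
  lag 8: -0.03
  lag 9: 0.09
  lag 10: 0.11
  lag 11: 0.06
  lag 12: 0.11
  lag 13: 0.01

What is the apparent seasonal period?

7

The largest autocorrelation is r_7 = 0.65; the remaining lags stay at or below 0.12.
The dominant spike at lag 7 indicates a seasonal period of 7.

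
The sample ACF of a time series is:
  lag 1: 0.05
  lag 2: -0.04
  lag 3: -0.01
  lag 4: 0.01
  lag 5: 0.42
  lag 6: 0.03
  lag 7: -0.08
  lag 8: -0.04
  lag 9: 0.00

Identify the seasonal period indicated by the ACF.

5

The largest autocorrelation is r_5 = 0.42; the remaining lags stay at or below 0.05.
The dominant spike at lag 5 indicates a seasonal period of 5.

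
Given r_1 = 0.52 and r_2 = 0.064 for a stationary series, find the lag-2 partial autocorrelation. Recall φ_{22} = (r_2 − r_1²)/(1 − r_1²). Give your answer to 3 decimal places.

-0.283

φ_{22} = (r_2 − r_1²) / (1 − r_1²)
r_1² = (0.52)² = 0.2704
Numerator = 0.064 − 0.2704 = -0.2064; denominator = 1 − 0.2704 = 0.7296
φ_{22} = -0.2064 / 0.7296 = -0.283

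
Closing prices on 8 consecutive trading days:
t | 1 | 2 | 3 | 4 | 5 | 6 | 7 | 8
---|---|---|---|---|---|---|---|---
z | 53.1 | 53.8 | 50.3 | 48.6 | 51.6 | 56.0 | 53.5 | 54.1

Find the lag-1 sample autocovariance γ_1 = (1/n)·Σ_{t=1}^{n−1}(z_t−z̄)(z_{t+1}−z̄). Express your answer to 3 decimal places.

Mean z̄ = (53.1 + 53.8 + 50.3 + 48.6 + 51.6 + 56.0 + 53.5 + 54.1)/8 = 52.6250
Deviations: 0.4750, 1.1750, -2.3250, -4.0250, -1.0250, 3.3750, 0.8750, 1.4750
Σ_{t=1}^{7}(z_t−z̄)(z_{t+1}−z̄) = 12.0944
γ_1 = 12.0944 / 8 = 1.512

1.512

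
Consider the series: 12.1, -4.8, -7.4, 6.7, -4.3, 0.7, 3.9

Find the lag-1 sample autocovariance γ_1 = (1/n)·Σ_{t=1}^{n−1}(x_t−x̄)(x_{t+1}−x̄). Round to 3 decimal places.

-13.319

Mean x̄ = (12.1 − 4.8 − 7.4 + 6.7 − 4.3 + 0.7 + 3.9)/7 = 0.9857
Σ_{t=1}^{6}(x_t−x̄)(x_{t+1}−x̄) = -93.2316
γ_1 = -93.2316 / 7 = -13.319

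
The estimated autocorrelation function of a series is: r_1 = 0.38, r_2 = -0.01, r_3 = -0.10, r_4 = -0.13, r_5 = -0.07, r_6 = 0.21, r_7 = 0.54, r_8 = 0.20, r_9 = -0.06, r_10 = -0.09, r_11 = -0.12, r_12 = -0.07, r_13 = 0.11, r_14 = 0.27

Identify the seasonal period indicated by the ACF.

The largest autocorrelation is r_7 = 0.54; the remaining lags stay at or below 0.38.
The dominant spike at lag 7 indicates a seasonal period of 7.

7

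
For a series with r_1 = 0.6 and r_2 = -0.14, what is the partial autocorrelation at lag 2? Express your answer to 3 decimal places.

-0.781

φ_{22} = (r_2 − r_1²) / (1 − r_1²)
r_1² = (0.6)² = 0.36
Numerator = -0.14 − 0.3600 = -0.5000; denominator = 1 − 0.3600 = 0.6400
φ_{22} = -0.5000 / 0.6400 = -0.781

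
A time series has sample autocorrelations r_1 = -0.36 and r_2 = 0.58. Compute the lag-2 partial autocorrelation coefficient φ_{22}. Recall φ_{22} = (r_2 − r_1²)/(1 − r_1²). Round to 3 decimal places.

φ_{22} = (r_2 − r_1²) / (1 − r_1²)
r_1² = (-0.36)² = 0.1296
Numerator = 0.58 − 0.1296 = 0.4504; denominator = 1 − 0.1296 = 0.8704
φ_{22} = 0.4504 / 0.8704 = 0.517

0.517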